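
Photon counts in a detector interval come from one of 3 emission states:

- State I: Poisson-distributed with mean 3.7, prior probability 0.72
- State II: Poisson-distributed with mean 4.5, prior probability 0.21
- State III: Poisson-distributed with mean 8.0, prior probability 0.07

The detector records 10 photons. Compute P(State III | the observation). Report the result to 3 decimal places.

0.604

P(component k | x) = π_k·f_k(x) / marginal(x), where marginal(x) = Σ_j π_j·f_j(x).
Evaluate each component's likelihood at the observed value:
  L_I = e^(−3.7)·3.7^10/10! = 0.00327616
  L_II = e^(−4.5)·4.5^10/10! = 0.0104241
  L_III = e^(−8.0)·8.0^10/10! = 0.0992615
Unnormalised posteriors:
  π_I·L_I = 0.72 × 0.00327616 = 0.00235883
  π_II·L_II = 0.21 × 0.0104241 = 0.00218905
  π_III·L_III = 0.07 × 0.0992615 = 0.00694831
Evidence: 0.00235883 + 0.00218905 + 0.00694831 = 0.0114962
So the posterior for State III is 0.00694831 / 0.0114962 ≈ 0.604.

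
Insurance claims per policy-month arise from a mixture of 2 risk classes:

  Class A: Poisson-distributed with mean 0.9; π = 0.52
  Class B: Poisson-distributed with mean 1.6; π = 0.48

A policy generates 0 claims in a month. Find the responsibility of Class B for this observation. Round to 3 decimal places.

0.314

By Bayes' theorem, P(k | x) = w_k f_k(x) / Σ_j w_j f_j(x).
Evaluate each component's likelihood at the observed value:
  f_A = e^(−0.9)·0.9^0/0! = 0.40657
  f_B = e^(−1.6)·1.6^0/0! = 0.201897
Weight by the priors:
  w_A·f_A = 0.52 × 0.40657 = 0.211416
  w_B·f_B = 0.48 × 0.201897 = 0.0969103
Normaliser: 0.211416 + 0.0969103 = 0.308327
So the posterior for Class B is 0.0969103 / 0.308327 ≈ 0.314.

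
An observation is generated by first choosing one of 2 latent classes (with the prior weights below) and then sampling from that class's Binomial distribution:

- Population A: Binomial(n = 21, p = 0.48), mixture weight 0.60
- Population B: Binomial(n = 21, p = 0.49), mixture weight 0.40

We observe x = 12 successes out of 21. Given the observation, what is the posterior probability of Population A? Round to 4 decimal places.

The responsibility of component k is P(Z=k) f_k(x) divided by Σ_j P(Z=j) f_j(x).
Evaluate each component's likelihood at the observed value:
  f_A = C(21,12)·0.48^12·0.52^9 = 293930·0.000149587·0.00277991 = 0.122227
  f_B = C(21,12)·0.49^12·0.51^9 = 293930·0.000191581·0.00233417 = 0.13144
Weight by the priors:
  P(Z=A)·f_A = 0.60 × 0.122227 = 0.0733365
  P(Z=B)·f_B = 0.40 × 0.13144 = 0.0525761
Marginal: 0.0733365 + 0.0525761 = 0.125913
P(Population A | the observation) = 0.0733365 / 0.125913 ≈ 0.5824

0.5824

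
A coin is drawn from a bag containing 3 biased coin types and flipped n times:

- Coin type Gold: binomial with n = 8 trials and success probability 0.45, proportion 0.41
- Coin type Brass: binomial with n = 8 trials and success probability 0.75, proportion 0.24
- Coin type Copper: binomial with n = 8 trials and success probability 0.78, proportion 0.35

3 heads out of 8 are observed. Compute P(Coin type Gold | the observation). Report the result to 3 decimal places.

By Bayes' theorem, P(k | x) = π_k f_k(x) / Σ_j π_j f_j(x).
Binomial probabilities:
  f_Gold = 0.256826
  f_Brass = 0.0230713
  f_Copper = 0.0136957
Multiply by the mixture weights:
  π_Gold·f_Gold = 0.41 × 0.256826 = 0.105299
  π_Brass·f_Brass = 0.24 × 0.0230713 = 0.00553711
  π_Copper·f_Copper = 0.35 × 0.0136957 = 0.00479351
Marginal: 0.105299 + 0.00553711 + 0.00479351 = 0.115629
Responsibility of Coin type Gold: 0.105299 / 0.115629 ≈ 0.911

0.911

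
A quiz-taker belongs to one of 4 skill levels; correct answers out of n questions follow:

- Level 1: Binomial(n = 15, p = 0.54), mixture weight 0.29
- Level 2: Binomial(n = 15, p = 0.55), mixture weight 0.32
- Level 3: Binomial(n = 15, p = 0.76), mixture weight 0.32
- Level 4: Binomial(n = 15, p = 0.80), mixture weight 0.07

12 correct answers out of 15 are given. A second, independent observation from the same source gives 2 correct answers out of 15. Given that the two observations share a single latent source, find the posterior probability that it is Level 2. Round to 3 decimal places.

The responsibility of component k is w_k f_k(x) divided by Σ_j w_j f_j(x).
Since both observations come from the same component, the likelihood for component k is f_k(x₁)·f_k(x₂).
  f_1 = [0.0272276] × [0.00126424] = 3.44222e-05
  f_2 = [0.0317688] × [0.000985547] = 3.13097e-05
  f_3 = [0.233565] × [5.31573e-07] = 1.24157e-07
  f_4 = [0.250139] × [5.50502e-08] = 1.37702e-08
Multiply by the mixture weights:
  w_1·f_1 = 0.29 × 3.44222e-05 = 9.98244e-06
  w_2·f_2 = 0.32 × 3.13097e-05 = 1.00191e-05
  w_3·f_3 = 0.32 × 1.24157e-07 = 3.97302e-08
  w_4·f_4 = 0.07 × 1.37702e-08 = 9.63914e-10
Denominator: 9.98244e-06 + 1.00191e-05 + 3.97302e-08 + 9.63914e-10 = 2.00422e-05
Responsibility of Level 2: 1.00191e-05 / 2.00422e-05 ≈ 0.500

0.500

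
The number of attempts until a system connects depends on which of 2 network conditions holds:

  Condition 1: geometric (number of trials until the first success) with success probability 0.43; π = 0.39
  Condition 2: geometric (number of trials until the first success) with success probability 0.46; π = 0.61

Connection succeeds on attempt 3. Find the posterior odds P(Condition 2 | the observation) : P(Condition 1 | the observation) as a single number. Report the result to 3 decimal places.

Only the two components matter; the odds are (P(Z=i) f_i(x)) / (P(Z=j) f_j(x)).
Evaluate each component's likelihood at the observed value:
  L_1 = 0.139707
  L_2 = 0.134136
0.081823 / 0.0544857 ≈ 1.502

1.502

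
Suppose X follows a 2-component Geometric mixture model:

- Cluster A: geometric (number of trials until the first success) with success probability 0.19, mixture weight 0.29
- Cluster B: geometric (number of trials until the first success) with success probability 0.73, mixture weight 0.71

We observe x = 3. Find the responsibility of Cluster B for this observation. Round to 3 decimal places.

P(component k | x) = π_k·f_k(x) / marginal(x), where marginal(x) = Σ_j π_j·f_j(x).
Geometric probabilities:
  f_A = 0.19·(1−0.19)^2 = 0.19·0.6561 = 0.124659
  f_B = 0.73·(1−0.73)^2 = 0.73·0.0729 = 0.053217
Weight by the priors:
  π_A·f_A = 0.29 × 0.124659 = 0.0361511
  π_B·f_B = 0.71 × 0.053217 = 0.0377841
Normaliser: 0.0361511 + 0.0377841 = 0.0739352
P(Cluster B | the observation) ≈ 0.511

0.511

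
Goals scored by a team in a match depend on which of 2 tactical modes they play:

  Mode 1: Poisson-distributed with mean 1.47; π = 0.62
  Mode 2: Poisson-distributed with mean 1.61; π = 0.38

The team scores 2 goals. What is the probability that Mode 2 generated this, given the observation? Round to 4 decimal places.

P(component k | x) = π_k·f_k(x) / marginal(x), where marginal(x) = Σ_j π_j·f_j(x).
Evaluate each component's likelihood at the observed value:
  L_1 = 0.248423
  L_2 = 0.259064
Multiply by the mixture weights:
  π_1·L_1 = 0.62 × 0.248423 = 0.154022
  π_2·L_2 = 0.38 × 0.259064 = 0.0984445
Sum: 0.154022 + 0.0984445 = 0.252467
Responsibility of Mode 2: 0.0984445 / 0.252467 ≈ 0.3899

0.3899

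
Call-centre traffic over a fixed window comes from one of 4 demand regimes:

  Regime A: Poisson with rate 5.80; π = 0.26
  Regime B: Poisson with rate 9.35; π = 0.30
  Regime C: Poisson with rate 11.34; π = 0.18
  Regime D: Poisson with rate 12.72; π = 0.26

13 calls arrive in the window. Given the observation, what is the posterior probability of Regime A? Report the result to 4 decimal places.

Apply Bayes' rule: the posterior for each component is proportional to its prior times its likelihood at x.
Poisson probabilities:
  p_A = 0.00408673
  p_B = 0.0582931
  p_C = 0.0979016
  p_D = 0.109604
Weight by the priors:
  π_A·p_A = 0.26 × 0.00408673 = 0.00106255
  π_B·p_B = 0.30 × 0.0582931 = 0.0174879
  π_C·p_C = 0.18 × 0.0979016 = 0.0176223
  π_D·p_D = 0.26 × 0.109604 = 0.028497
Evidence: 0.00106255 + 0.0174879 + 0.0176223 + 0.028497 = 0.0646698
So the posterior for Regime A is 0.00106255 / 0.0646698 ≈ 0.0164.

0.0164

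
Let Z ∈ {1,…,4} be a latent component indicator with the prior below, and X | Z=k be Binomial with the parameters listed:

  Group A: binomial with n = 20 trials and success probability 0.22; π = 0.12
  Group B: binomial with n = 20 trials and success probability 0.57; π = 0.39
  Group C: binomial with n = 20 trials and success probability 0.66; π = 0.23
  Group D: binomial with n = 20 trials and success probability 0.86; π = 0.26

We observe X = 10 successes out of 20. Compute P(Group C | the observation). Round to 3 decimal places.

By Bayes' theorem, P(k | x) = π_k f_k(x) / Σ_j π_j f_j(x).
Evaluate each component's likelihood at the observed value:
  L_A = C(20,10)·0.22^10·0.78^10 = 184756·2.65599e-07·0.0833578 = 0.00409045
  L_B = C(20,10)·0.57^10·0.43^10 = 184756·0.00362033·0.000216115 = 0.144555
  L_C = C(20,10)·0.66^10·0.34^10 = 184756·0.0156834·2.06438e-05 = 0.0598173
  L_D = C(20,10)·0.86^10·0.14^10 = 184756·0.221302·2.89255e-09 = 0.000118267
Multiply by the mixture weights:
  π_A·L_A = 0.12 × 0.00409045 = 0.000490854
  π_B·L_B = 0.39 × 0.144555 = 0.0563763
  π_C·L_C = 0.23 × 0.0598173 = 0.013758
  π_D·L_D = 0.26 × 0.000118267 = 3.07494e-05
Denominator: 0.000490854 + 0.0563763 + 0.013758 + 3.07494e-05 = 0.0706559
P(Group C | 10 successes out of 20) ≈ 0.195

0.195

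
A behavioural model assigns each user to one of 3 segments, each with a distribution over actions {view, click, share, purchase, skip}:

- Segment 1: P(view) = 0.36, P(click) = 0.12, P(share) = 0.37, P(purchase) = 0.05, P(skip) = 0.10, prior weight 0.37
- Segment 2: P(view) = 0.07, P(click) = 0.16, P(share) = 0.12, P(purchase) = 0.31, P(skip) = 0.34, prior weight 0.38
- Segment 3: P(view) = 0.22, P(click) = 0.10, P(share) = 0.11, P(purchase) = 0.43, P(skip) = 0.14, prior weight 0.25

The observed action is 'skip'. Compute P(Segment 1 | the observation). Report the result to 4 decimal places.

0.1839

By Bayes' theorem, P(k | x) = P(Z=k) f_k(x) / Σ_j P(Z=j) f_j(x).
Categorical probabilities:
  L_1 = 0.1
  L_2 = 0.34
  L_3 = 0.14
Prior × likelihood for each component:
  P(Z=1)·L_1 = 0.37 × 0.1 = 0.037
  P(Z=2)·L_2 = 0.38 × 0.34 = 0.1292
  P(Z=3)·L_3 = 0.25 × 0.14 = 0.035
Sum: 0.037 + 0.1292 + 0.035 = 0.2012
So the posterior for Segment 1 is 0.037 / 0.2012 ≈ 0.1839.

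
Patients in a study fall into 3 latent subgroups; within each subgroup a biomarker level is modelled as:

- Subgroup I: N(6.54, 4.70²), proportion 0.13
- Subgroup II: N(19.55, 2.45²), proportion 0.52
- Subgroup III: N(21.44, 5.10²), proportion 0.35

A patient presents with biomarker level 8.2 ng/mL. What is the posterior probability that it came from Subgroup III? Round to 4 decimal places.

0.0833

The responsibility of component k is π_k f_k(x) divided by Σ_j π_j f_j(x).
Component likelihoods at x = 8.2 ng/mL:
  f_I = (1/(4.70·√(2π)))·exp(−(8.2−6.54)²/(2·4.70²)) = 0.084881·exp(-0.06237) = 0.0797488
  f_II = (1/(2.45·√(2π)))·exp(−(8.2−19.55)²/(2·2.45²)) = 0.162834·exp(-10.73074) = 3.55995e-06
  f_III = (1/(5.10·√(2π)))·exp(−(8.2−21.44)²/(2·5.10²)) = 0.078224·exp(-3.36981) = 0.0026906
Prior × likelihood for each component:
  π_I·f_I = 0.13 × 0.0797488 = 0.0103673
  π_II·f_II = 0.52 × 3.55995e-06 = 1.85117e-06
  π_III·f_III = 0.35 × 0.0026906 = 0.00094171
Denominator: 0.0103673 + 1.85117e-06 + 0.00094171 = 0.0113109
P(Subgroup III | the observation) = 0.00094171 / 0.0113109 ≈ 0.0833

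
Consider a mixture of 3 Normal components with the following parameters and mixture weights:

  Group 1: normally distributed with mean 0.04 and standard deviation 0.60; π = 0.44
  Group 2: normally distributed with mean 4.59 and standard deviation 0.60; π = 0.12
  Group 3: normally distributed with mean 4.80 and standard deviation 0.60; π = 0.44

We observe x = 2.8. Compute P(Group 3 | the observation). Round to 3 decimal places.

0.546

By Bayes' theorem, P(k | x) = π_k f_k(x) / Σ_j π_j f_j(x).
Component likelihoods at x = 2.8:
  f_1 = 1.69014e-05
  f_2 = 0.00776405
  f_3 = 0.00257046
Multiply by the mixture weights:
  π_1·f_1 = 0.44 × 1.69014e-05 = 7.43662e-06
  π_2·f_2 = 0.12 × 0.00776405 = 0.000931685
  π_3·f_3 = 0.44 × 0.00257046 = 0.001131
Normaliser: 7.43662e-06 + 0.000931685 + 0.001131 = 0.00207013
P(Group 3 | the observation) ≈ 0.546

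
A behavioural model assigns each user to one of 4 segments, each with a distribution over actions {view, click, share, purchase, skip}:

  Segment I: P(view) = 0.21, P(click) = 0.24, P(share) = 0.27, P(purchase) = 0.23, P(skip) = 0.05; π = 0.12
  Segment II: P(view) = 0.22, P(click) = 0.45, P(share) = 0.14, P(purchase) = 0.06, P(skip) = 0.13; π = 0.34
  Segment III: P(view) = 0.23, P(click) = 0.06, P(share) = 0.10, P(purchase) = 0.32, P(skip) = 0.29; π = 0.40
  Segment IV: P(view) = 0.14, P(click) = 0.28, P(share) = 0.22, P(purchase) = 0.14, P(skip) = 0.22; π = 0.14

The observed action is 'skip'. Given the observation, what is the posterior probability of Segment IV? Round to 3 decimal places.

Apply Bayes' rule: the posterior for each component is proportional to its prior times its likelihood at x.
Component likelihoods at x = 'skip':
  p_I = P(skip | comp) = 0.05
  p_II = P(skip | comp) = 0.13
  p_III = P(skip | comp) = 0.29
  p_IV = P(skip | comp) = 0.22
Unnormalised posteriors:
  π_I·p_I = 0.12 × 0.05 = 0.006
  π_II·p_II = 0.34 × 0.13 = 0.0442
  π_III·p_III = 0.40 × 0.29 = 0.116
  π_IV·p_IV = 0.14 × 0.22 = 0.0308
Normaliser: 0.006 + 0.0442 + 0.116 + 0.0308 = 0.197
P(Segment IV | x) = 0.0308 / 0.197 ≈ 0.156

0.156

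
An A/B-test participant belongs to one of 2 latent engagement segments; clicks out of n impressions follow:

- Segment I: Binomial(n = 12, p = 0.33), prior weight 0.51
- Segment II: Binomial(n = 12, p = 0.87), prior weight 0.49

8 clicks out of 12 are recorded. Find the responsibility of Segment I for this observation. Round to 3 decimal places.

0.239

By Bayes' theorem, P(k | x) = π_k f_k(x) / Σ_j π_j f_j(x).
Evaluate each component's likelihood at the observed value:
  f_I = C(12,8)·0.33^8·0.67^4 = 495·0.000140641·0.201511 = 0.0140287
  f_II = C(12,8)·0.87^8·0.13^4 = 495·0.328212·0.00028561 = 0.0464016
Unnormalised posteriors:
  π_I·f_I = 0.51 × 0.0140287 = 0.00715461
  π_II·f_II = 0.49 × 0.0464016 = 0.0227368
Evidence: 0.00715461 + 0.0227368 = 0.0298914
So the posterior for Segment I is 0.00715461 / 0.0298914 ≈ 0.239.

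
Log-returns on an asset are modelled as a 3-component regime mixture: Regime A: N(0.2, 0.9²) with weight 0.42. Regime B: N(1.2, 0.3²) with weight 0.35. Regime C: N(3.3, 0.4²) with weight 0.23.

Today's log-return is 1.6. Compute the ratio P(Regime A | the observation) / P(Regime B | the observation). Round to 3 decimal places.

The posterior odds equal the prior odds times the likelihood ratio: (P(Z=i)/P(Z=j))·(f_i(x)/f_j(x)).
Normal densities:
  L_A = (1/(0.9·√(2π)))·exp(−(1.6−0.2)²/(2·0.9²)) = 0.443269·exp(-1.20988) = 0.132198
  L_B = (1/(0.3·√(2π)))·exp(−(1.6−1.2)²/(2·0.3²)) = 1.329808·exp(-0.88889) = 0.5467
  L_C = (1/(0.4·√(2π)))·exp(−(1.6−3.3)²/(2·0.4²)) = 0.997356·exp(-9.03125) = 0.000119297
0.0555232 / 0.191345 ≈ 0.290

0.290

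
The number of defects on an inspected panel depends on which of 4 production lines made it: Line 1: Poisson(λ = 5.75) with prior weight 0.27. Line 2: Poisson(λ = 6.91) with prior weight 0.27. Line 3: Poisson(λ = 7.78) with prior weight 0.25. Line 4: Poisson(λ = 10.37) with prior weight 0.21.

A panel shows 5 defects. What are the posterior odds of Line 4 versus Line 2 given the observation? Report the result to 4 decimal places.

Since P(k|x) ∝ π_k f_k(x), the posterior odds are π_i f_i(x) / (π_j f_j(x)).
Evaluate each component's likelihood at the observed value:
  f_1 = 0.166711
  f_2 = 0.130989
  f_3 = 0.09929
  f_4 = 0.0313385
0.00658109 / 0.035367 ≈ 0.1861

0.1861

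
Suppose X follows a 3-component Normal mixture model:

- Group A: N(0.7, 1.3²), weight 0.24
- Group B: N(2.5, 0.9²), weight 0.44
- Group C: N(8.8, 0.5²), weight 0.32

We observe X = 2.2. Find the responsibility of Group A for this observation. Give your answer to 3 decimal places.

Apply Bayes' rule: the posterior for each component is proportional to its prior times its likelihood at x.
Component likelihoods at x = 2.2:
  f_A = 0.157712
  f_B = 0.419315
  f_C = 1.16468e-38
Multiply by the mixture weights:
  w_A·f_A = 0.24 × 0.157712 = 0.0378509
  w_B·f_B = 0.44 × 0.419315 = 0.184498
  w_C·f_C = 0.32 × 1.16468e-38 = 3.72696e-39
Sum: 0.0378509 + 0.184498 + 3.72696e-39 = 0.222349
So the posterior for Group A is 0.0378509 / 0.222349 ≈ 0.170.

0.170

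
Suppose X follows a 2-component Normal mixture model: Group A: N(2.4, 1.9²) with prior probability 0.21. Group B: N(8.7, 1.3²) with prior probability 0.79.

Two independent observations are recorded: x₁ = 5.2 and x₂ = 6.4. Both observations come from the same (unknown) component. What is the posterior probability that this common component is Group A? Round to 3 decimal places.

0.451

P(component k | x) = P(Z=k)·f_k(x) / marginal(x), where marginal(x) = Σ_j P(Z=j)·f_j(x).
Since both observations come from the same component, the likelihood for component k is f_k(x₁)·f_k(x₂).
  f_A = [(1/(1.9·√(2π)))·exp(−(5.2−2.4)²/(2·1.9²)) = 0.209970·exp(-1.08587) = 0.0708872] × [0.0228945] = 0.00162293
  f_B = [(1/(1.3·√(2π)))·exp(−(5.2−8.7)²/(2·1.3²)) = 0.306879·exp(-3.62426) = 0.00818409] × [0.064159] = 0.000525083
Unnormalised posteriors:
  P(Z=A)·f_A = 0.21 × 0.00162293 = 0.000340815
  P(Z=B)·f_B = 0.79 × 0.000525083 = 0.000414815
Normaliser: 0.000340815 + 0.000414815 = 0.00075563
P(Group A | x) = 0.000340815 / 0.00075563 ≈ 0.451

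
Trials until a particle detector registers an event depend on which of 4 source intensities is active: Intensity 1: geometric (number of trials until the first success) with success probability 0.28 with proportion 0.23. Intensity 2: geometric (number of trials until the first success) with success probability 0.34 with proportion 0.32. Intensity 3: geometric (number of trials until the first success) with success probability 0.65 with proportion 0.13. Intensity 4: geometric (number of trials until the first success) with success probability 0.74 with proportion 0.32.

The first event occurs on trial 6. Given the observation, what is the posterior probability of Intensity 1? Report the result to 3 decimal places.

0.465

Posterior ∝ prior × likelihood, so P(k | x) ∝ π_k f_k(x); normalise over all components.
Evaluate each component's likelihood at the observed value:
  L_1 = 0.0541777
  L_2 = 0.0425793
  L_3 = 0.00341392
  L_4 = 0.000879222
Weight by the priors:
  π_1·L_1 = 0.23 × 0.0541777 = 0.0124609
  π_2·L_2 = 0.32 × 0.0425793 = 0.0136254
  π_3·L_3 = 0.13 × 0.00341392 = 0.00044381
  π_4·L_4 = 0.32 × 0.000879222 = 0.000281351
Marginal: 0.0124609 + 0.0136254 + 0.00044381 + 0.000281351 = 0.0268114
P(Intensity 1 | 6) = 0.0124609 / 0.0268114 ≈ 0.465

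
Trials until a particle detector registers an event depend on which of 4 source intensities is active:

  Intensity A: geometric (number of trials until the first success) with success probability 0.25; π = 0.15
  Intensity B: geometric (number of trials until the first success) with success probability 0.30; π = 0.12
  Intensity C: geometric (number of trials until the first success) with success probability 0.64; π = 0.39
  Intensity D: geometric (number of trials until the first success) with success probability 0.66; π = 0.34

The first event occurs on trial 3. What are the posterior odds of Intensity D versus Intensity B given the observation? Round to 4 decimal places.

1.4706

The posterior odds equal the prior odds times the likelihood ratio: (P(Z=i)/P(Z=j))·(f_i(x)/f_j(x)).
Evaluate each component's likelihood at the observed value:
  L_A = 0.25·(1−0.25)^2 = 0.25·0.5625 = 0.140625
  L_B = 0.30·(1−0.30)^2 = 0.30·0.49 = 0.147
  L_C = 0.64·(1−0.64)^2 = 0.64·0.1296 = 0.082944
  L_D = 0.66·(1−0.66)^2 = 0.66·0.1156 = 0.076296
Posterior odds = (P(Z=D)·L_D) / (P(Z=B)·L_B) = (0.34·0.076296) / (0.12·0.147) = 0.0259406 / 0.01764 ≈ 1.4706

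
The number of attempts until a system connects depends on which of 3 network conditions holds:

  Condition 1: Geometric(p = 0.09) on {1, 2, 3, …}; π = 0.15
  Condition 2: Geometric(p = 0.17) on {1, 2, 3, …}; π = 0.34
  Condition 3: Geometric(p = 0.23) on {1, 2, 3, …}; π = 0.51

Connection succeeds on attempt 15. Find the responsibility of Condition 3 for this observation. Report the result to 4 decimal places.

0.2776

The responsibility of component k is w_k f_k(x) divided by Σ_j w_j f_j(x).
Geometric probabilities:
  f_1 = 0.09·(1−0.09)^14 = 0.09·0.267042 = 0.0240338
  f_2 = 0.17·(1−0.17)^14 = 0.17·0.0736365 = 0.0125182
  f_3 = 0.23·(1−0.23)^14 = 0.23·0.0257555 = 0.00592377
Unnormalised posteriors:
  w_1·f_1 = 0.15 × 0.0240338 = 0.00360507
  w_2·f_2 = 0.34 × 0.0125182 = 0.00425619
  w_3·f_3 = 0.51 × 0.00592377 = 0.00302112
Normaliser: 0.00360507 + 0.00425619 + 0.00302112 = 0.0108824
P(Condition 3 | the observation) = 0.00302112 / 0.0108824 ≈ 0.2776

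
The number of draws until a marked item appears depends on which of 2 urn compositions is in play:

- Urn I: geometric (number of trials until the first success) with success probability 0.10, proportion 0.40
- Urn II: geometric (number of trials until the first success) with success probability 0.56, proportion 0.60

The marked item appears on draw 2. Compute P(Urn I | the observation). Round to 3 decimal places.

0.196

P(component k | x) = w_k·f_k(x) / marginal(x), where marginal(x) = Σ_j w_j·f_j(x).
Geometric probabilities:
  p_I = 0.10·(1−0.10)^1 = 0.10·0.9 = 0.09
  p_II = 0.56·(1−0.56)^1 = 0.56·0.44 = 0.2464
Unnormalised posteriors:
  w_I·p_I = 0.40 × 0.09 = 0.036
  w_II·p_II = 0.60 × 0.2464 = 0.14784
Marginal: 0.036 + 0.14784 = 0.18384
P(Urn I | x) ≈ 0.196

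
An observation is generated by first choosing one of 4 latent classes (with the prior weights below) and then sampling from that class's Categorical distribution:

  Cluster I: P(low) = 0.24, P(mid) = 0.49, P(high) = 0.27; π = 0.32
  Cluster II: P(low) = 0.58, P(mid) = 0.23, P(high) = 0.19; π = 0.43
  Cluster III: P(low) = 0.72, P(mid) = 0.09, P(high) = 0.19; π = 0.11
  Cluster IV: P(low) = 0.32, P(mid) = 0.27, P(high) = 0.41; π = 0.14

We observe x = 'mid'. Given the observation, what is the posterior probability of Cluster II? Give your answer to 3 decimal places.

Posterior ∝ prior × likelihood, so P(k | x) ∝ π_k f_k(x); normalise over all components.
Categorical probabilities:
  L_I = P(mid | comp) = 0.49
  L_II = P(mid | comp) = 0.23
  L_III = P(mid | comp) = 0.09
  L_IV = P(mid | comp) = 0.27
Multiply by the mixture weights:
  π_I·L_I = 0.32 × 0.49 = 0.1568
  π_II·L_II = 0.43 × 0.23 = 0.0989
  π_III·L_III = 0.11 × 0.09 = 0.0099
  π_IV·L_IV = 0.14 × 0.27 = 0.0378
Evidence: 0.1568 + 0.0989 + 0.0099 + 0.0378 = 0.3034
P(Cluster II | data) ≈ 0.326

0.326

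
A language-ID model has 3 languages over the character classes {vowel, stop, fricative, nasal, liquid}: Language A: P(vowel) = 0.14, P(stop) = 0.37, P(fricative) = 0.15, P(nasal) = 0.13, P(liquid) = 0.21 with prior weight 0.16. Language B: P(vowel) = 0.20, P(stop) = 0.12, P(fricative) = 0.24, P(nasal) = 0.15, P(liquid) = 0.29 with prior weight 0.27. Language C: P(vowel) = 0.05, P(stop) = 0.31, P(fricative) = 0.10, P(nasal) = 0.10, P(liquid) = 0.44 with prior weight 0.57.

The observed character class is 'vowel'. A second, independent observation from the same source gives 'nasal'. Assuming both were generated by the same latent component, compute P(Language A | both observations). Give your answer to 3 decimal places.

0.210

The responsibility of component k is P(Z=k) f_k(x) divided by Σ_j P(Z=j) f_j(x).
Since both observations come from the same component, the likelihood for component k is f_k(x₁)·f_k(x₂).
  f_A = [P(vowel | comp) = 0.14] × [0.13] = 0.0182
  f_B = [P(vowel | comp) = 0.20] × [0.15] = 0.03
  f_C = [P(vowel | comp) = 0.05] × [0.1] = 0.005
Weight by the priors:
  P(Z=A)·f_A = 0.16 × 0.0182 = 0.002912
  P(Z=B)·f_B = 0.27 × 0.03 = 0.0081
  P(Z=C)·f_C = 0.57 × 0.005 = 0.00285
Marginal: 0.002912 + 0.0081 + 0.00285 = 0.013862
P(Language A | data) ≈ 0.210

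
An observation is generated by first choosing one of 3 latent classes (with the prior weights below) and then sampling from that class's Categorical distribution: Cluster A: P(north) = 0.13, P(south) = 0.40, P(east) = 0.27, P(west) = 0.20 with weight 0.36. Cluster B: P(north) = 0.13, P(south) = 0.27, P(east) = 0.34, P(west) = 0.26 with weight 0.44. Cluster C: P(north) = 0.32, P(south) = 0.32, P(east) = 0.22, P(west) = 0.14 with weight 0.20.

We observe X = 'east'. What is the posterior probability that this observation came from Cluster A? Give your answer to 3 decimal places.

By Bayes' theorem, P(k | x) = π_k f_k(x) / Σ_j π_j f_j(x).
Component likelihoods at x = 'east':
  f_A = P(east | comp) = 0.27
  f_B = P(east | comp) = 0.34
  f_C = P(east | comp) = 0.22
Weight by the priors:
  π_A·f_A = 0.36 × 0.27 = 0.0972
  π_B·f_B = 0.44 × 0.34 = 0.1496
  π_C·f_C = 0.20 × 0.22 = 0.044
Denominator: 0.0972 + 0.1496 + 0.044 = 0.2908
P(Cluster A | data) = 0.0972 / 0.2908 ≈ 0.334

0.334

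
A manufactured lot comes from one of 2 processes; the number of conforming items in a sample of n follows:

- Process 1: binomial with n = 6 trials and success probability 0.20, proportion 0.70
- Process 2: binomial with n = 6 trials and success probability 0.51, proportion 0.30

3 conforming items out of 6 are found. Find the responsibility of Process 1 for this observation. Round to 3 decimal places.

The responsibility of component k is P(Z=k) f_k(x) divided by Σ_j P(Z=j) f_j(x).
Binomial probabilities:
  p_1 = 0.08192
  p_2 = 0.312125
Weight by the priors:
  P(Z=1)·p_1 = 0.70 × 0.08192 = 0.057344
  P(Z=2)·p_2 = 0.30 × 0.312125 = 0.0936375
Normaliser: 0.057344 + 0.0936375 = 0.150982
Responsibility of Process 1: 0.057344 / 0.150982 ≈ 0.380

0.380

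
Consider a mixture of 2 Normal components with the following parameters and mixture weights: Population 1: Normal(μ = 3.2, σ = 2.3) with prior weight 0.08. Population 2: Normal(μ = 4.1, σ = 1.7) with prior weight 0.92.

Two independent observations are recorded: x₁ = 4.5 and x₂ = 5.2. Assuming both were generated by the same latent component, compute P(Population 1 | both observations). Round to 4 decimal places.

P(component k | x) = π_k·f_k(x) / marginal(x), where marginal(x) = Σ_j π_j·f_j(x).
Since both observations come from the same component, the likelihood for component k is f_k(x₁)·f_k(x₂).
  p_1 = [0.147846] × [0.118847] = 0.0175711
  p_2 = [0.228265] × [0.190346] = 0.0434494
Weight by the priors:
  π_1·p_1 = 0.08 × 0.0175711 = 0.00140568
  π_2·p_2 = 0.92 × 0.0434494 = 0.0399735
Evidence: 0.00140568 + 0.0399735 = 0.0413792
Responsibility of Population 1: 0.00140568 / 0.0413792 ≈ 0.0340

0.0340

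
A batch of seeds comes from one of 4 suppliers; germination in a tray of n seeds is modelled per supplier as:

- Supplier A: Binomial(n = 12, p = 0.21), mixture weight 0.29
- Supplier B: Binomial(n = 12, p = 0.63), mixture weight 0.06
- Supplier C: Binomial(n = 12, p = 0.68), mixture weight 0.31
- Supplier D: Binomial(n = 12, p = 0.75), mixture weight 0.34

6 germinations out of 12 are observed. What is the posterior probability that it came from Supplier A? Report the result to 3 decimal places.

P(component k | x) = w_k·f_k(x) / marginal(x), where marginal(x) = Σ_j w_j·f_j(x).
Component likelihoods at x = 6 germinations out of 12:
  L_A = C(12,6)·0.21^6·0.79^6 = 924·8.57661e-05·0.243087 = 0.0192642
  L_B = C(12,6)·0.63^6·0.37^6 = 924·0.0625235·0.00256573 = 0.148226
  L_C = C(12,6)·0.68^6·0.32^6 = 924·0.0988675·0.00107374 = 0.0980901
  L_D = C(12,6)·0.75^6·0.25^6 = 924·0.177979·0.000244141 = 0.0401495
Prior × likelihood for each component:
  w_A·L_A = 0.29 × 0.0192642 = 0.00558661
  w_B·L_B = 0.06 × 0.148226 = 0.00889359
  w_C·L_C = 0.31 × 0.0980901 = 0.0304079
  w_D·L_D = 0.34 × 0.0401495 = 0.0136508
Evidence: 0.00558661 + 0.00889359 + 0.0304079 + 0.0136508 = 0.0585389
So the posterior for Supplier A is 0.00558661 / 0.0585389 ≈ 0.095.

0.095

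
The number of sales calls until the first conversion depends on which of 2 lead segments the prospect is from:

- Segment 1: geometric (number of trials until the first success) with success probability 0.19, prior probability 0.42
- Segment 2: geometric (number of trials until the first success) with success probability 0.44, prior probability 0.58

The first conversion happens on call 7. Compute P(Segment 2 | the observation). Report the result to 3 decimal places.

0.259

The responsibility of component k is π_k f_k(x) divided by Σ_j π_j f_j(x).
Geometric probabilities:
  p_1 = 0.19·(1−0.19)^6 = 0.19·0.28243 = 0.0536616
  p_2 = 0.44·(1−0.44)^6 = 0.44·0.030841 = 0.01357
Unnormalised posteriors:
  π_1·p_1 = 0.42 × 0.0536616 = 0.0225379
  π_2·p_2 = 0.58 × 0.01357 = 0.00787062
Normaliser: 0.0225379 + 0.00787062 = 0.0304085
Responsibility of Segment 2: 0.00787062 / 0.0304085 ≈ 0.259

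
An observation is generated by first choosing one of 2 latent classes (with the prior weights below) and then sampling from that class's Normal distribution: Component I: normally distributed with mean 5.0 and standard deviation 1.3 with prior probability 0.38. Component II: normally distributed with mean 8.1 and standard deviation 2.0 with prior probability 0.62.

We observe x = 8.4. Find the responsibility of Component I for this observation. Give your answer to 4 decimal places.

0.0302

Posterior ∝ prior × likelihood, so P(k | x) ∝ w_k f_k(x); normalise over all components.
Normal densities:
  L_I = (1/(1.3·√(2π)))·exp(−(8.4−5.0)²/(2·1.3²)) = 0.306879·exp(-3.42012) = 0.0100376
  L_II = (1/(2.0·√(2π)))·exp(−(8.4−8.1)²/(2·2.0²)) = 0.199471·exp(-0.01125) = 0.19724
Unnormalised posteriors:
  w_I·L_I = 0.38 × 0.0100376 = 0.00381427
  w_II·L_II = 0.62 × 0.19724 = 0.122289
Evidence: 0.00381427 + 0.122289 = 0.126103
P(Component I | x) = 0.00381427 / 0.126103 ≈ 0.0302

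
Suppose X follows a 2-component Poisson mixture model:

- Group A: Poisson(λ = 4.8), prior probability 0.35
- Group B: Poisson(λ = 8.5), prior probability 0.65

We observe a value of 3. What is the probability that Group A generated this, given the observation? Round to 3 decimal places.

0.797

The responsibility of component k is P(Z=k) f_k(x) divided by Σ_j P(Z=j) f_j(x).
Poisson probabilities:
  p_A = e^(−4.8)·4.8^3/3! = 0.151691
  p_B = e^(−8.5)·8.5^3/3! = 0.0208258
Unnormalised posteriors:
  P(Z=A)·p_A = 0.35 × 0.151691 = 0.0530917
  P(Z=B)·p_B = 0.65 × 0.0208258 = 0.0135368
Denominator: 0.0530917 + 0.0135368 = 0.0666285
P(Group A | 3) = 0.0530917 / 0.0666285 ≈ 0.797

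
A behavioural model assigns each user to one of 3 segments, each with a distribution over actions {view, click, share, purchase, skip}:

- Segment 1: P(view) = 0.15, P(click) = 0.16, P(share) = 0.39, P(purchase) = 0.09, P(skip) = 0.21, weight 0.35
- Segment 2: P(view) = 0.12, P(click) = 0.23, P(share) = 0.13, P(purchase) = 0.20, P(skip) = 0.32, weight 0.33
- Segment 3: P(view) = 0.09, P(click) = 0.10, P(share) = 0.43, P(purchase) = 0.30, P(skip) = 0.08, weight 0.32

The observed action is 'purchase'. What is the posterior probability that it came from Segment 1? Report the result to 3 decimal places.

The responsibility of component k is π_k f_k(x) divided by Σ_j π_j f_j(x).
Evaluate each component's likelihood at the observed value:
  p_1 = P(purchase | comp) = 0.09
  p_2 = P(purchase | comp) = 0.20
  p_3 = P(purchase | comp) = 0.30
Multiply by the mixture weights:
  π_1·p_1 = 0.35 × 0.09 = 0.0315
  π_2·p_2 = 0.33 × 0.2 = 0.066
  π_3·p_3 = 0.32 × 0.3 = 0.096
Sum: 0.0315 + 0.066 + 0.096 = 0.1935
P(Segment 1 | 'purchase') ≈ 0.163

0.163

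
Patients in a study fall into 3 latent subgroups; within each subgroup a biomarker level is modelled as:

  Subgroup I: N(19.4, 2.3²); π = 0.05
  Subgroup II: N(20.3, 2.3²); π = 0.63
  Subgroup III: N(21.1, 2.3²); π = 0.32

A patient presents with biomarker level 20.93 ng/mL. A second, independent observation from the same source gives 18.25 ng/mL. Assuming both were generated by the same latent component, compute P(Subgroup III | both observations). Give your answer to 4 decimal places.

The responsibility of component k is P(Z=k) f_k(x) divided by Σ_j P(Z=j) f_j(x).
Since both observations come from the same component, the likelihood for component k is f_k(x₁)·f_k(x₂).
  p_I = [(1/(2.3·√(2π)))·exp(−(20.93−19.4)²/(2·2.3²)) = 0.173453·exp(-0.22126) = 0.139025] × [0.153072] = 0.0212807
  p_II = [(1/(2.3·√(2π)))·exp(−(20.93−20.3)²/(2·2.3²)) = 0.173453·exp(-0.03751) = 0.167067] × [0.116594] = 0.0194789
  p_III = [(1/(2.3·√(2π)))·exp(−(20.93−21.1)²/(2·2.3²)) = 0.173453·exp(-0.00273) = 0.17298] × [0.0804942] = 0.0139239
Weight by the priors:
  P(Z=I)·p_I = 0.05 × 0.0212807 = 0.00106404
  P(Z=II)·p_II = 0.63 × 0.0194789 = 0.0122717
  P(Z=III)·p_III = 0.32 × 0.0139239 = 0.00445565
Denominator: 0.00106404 + 0.0122717 + 0.00445565 = 0.0177914
P(Subgroup III | x₁, x₂) = 0.00445565 / 0.0177914 ≈ 0.2504

0.2504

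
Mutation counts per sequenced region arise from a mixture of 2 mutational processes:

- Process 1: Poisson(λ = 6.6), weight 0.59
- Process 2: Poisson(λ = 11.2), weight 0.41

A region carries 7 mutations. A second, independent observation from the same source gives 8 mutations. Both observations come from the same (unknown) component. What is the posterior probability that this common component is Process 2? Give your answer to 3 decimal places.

Apply Bayes' rule: the posterior for each component is proportional to its prior times its likelihood at x.
Since both observations come from the same component, the likelihood for component k is f_k(x₁)·f_k(x₂).
  L_1 = [e^(−6.6)·6.6^7/7! = 0.147243] × [0.121475] = 0.0178863
  L_2 = [e^(−11.2)·11.2^7/7! = 0.0599788] × [0.0839703] = 0.00503643
Prior × likelihood for each component:
  w_1·L_1 = 0.59 × 0.0178863 = 0.0105529
  w_2·L_2 = 0.41 × 0.00503643 = 0.00206494
Denominator: 0.0105529 + 0.00206494 = 0.0126179
Responsibility of Process 2: 0.00206494 / 0.0126179 ≈ 0.164

0.164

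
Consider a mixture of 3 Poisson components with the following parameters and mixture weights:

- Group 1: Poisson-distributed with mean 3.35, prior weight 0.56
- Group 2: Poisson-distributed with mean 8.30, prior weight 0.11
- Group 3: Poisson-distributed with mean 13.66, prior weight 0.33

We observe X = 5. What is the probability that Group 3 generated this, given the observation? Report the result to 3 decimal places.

The responsibility of component k is w_k f_k(x) divided by Σ_j w_j f_j(x).
Component likelihoods at x = 5:
  p_1 = e^(−3.35)·3.35^5/5! = 0.123355
  p_2 = e^(−8.30)·8.30^5/5! = 0.0815765
  p_3 = e^(−13.66)·13.66^5/5! = 0.00463031
Multiply by the mixture weights:
  w_1·p_1 = 0.56 × 0.123355 = 0.0690787
  w_2·p_2 = 0.11 × 0.0815765 = 0.00897341
  w_3·p_3 = 0.33 × 0.00463031 = 0.001528
Marginal: 0.0690787 + 0.00897341 + 0.001528 = 0.0795801
P(Group 3 | 5) ≈ 0.019

0.019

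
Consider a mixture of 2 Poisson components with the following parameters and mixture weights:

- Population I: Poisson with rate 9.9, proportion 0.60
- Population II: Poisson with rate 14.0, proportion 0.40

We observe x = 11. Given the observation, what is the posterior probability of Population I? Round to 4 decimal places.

Apply Bayes' rule: the posterior for each component is proportional to its prior times its likelihood at x.
Evaluate each component's likelihood at the observed value:
  p_I = 0.112542
  p_II = 0.0843587
Prior × likelihood for each component:
  π_I·p_I = 0.60 × 0.112542 = 0.0675254
  π_II·p_II = 0.40 × 0.0843587 = 0.0337435
Denominator: 0.0675254 + 0.0337435 = 0.101269
So the posterior for Population I is 0.0675254 / 0.101269 ≈ 0.6668.

0.6668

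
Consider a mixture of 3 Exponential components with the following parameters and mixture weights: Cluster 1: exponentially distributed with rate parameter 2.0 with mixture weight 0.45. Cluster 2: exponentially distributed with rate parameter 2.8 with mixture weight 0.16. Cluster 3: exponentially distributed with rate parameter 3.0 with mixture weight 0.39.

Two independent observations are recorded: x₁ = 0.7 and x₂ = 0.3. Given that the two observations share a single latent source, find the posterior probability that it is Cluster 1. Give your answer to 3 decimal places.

0.492

Posterior ∝ prior × likelihood, so P(k | x) ∝ P(Z=k) f_k(x); normalise over all components.
Since both observations come from the same component, the likelihood for component k is f_k(x₁)·f_k(x₂).
  f_1 = [2.0·e^(−2.0·0.7) = 2.0·e^(−1.4000) = 0.493194] × [1.09762] = 0.541341
  f_2 = [2.8·e^(−2.8·0.7) = 2.8·e^(−1.9600) = 0.394404] × [1.20879] = 0.476751
  f_3 = [3.0·e^(−3.0·0.7) = 3.0·e^(−2.1000) = 0.367369] × [1.21971] = 0.448084
Multiply by the mixture weights:
  P(Z=1)·f_1 = 0.45 × 0.541341 = 0.243604
  P(Z=2)·f_2 = 0.16 × 0.476751 = 0.0762801
  P(Z=3)·f_3 = 0.39 × 0.448084 = 0.174753
Sum: 0.243604 + 0.0762801 + 0.174753 = 0.494636
P(Cluster 1 | x₁, x₂) = 0.243604 / 0.494636 ≈ 0.492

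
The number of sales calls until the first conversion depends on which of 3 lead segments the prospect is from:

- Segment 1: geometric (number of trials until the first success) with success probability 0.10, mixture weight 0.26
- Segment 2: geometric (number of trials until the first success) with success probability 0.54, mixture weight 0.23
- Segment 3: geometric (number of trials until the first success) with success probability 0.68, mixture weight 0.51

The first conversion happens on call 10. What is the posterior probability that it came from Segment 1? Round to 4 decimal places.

0.9876

Posterior ∝ prior × likelihood, so P(k | x) ∝ π_k f_k(x); normalise over all components.
Evaluate each component's likelihood at the observed value:
  L_1 = 0.10·(1−0.10)^9 = 0.10·0.38742 = 0.038742
  L_2 = 0.54·(1−0.54)^9 = 0.54·0.00092219 = 0.000497983
  L_3 = 0.68·(1−0.68)^9 = 0.68·3.51844e-05 = 2.39254e-05
Multiply by the mixture weights:
  π_1·L_1 = 0.26 × 0.038742 = 0.0100729
  π_2·L_2 = 0.23 × 0.000497983 = 0.000114536
  π_3·L_3 = 0.51 × 2.39254e-05 = 1.22019e-05
Evidence: 0.0100729 + 0.000114536 + 1.22019e-05 = 0.0101997
P(Segment 1 | data) = 0.0100729 / 0.0101997 ≈ 0.9876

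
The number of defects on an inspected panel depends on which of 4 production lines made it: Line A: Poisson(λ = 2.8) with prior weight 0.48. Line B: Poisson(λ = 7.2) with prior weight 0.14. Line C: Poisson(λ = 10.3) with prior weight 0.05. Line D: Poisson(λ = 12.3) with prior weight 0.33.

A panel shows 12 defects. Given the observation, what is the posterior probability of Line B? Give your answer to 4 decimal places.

0.0904

P(component k | x) = P(Z=k)·f_k(x) / marginal(x), where marginal(x) = Σ_j P(Z=j)·f_j(x).
Poisson probabilities:
  p_A = 2.94805e-05
  p_B = 0.0302505
  p_C = 0.10011
  p_D = 0.113947
Unnormalised posteriors:
  P(Z=A)·p_A = 0.48 × 2.94805e-05 = 1.41506e-05
  P(Z=B)·p_B = 0.14 × 0.0302505 = 0.00423507
  P(Z=C)·p_C = 0.05 × 0.10011 = 0.00500549
  P(Z=D)·p_D = 0.33 × 0.113947 = 0.0376025
Evidence: 1.41506e-05 + 0.00423507 + 0.00500549 + 0.0376025 = 0.0468572
So the posterior for Line B is 0.00423507 / 0.0468572 ≈ 0.0904.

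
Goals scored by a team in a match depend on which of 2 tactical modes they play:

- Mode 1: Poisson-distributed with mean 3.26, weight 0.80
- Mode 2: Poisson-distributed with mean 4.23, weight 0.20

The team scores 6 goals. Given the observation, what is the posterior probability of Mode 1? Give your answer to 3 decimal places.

By Bayes' theorem, P(k | x) = π_k f_k(x) / Σ_j π_j f_j(x).
Evaluate each component's likelihood at the observed value:
  p_1 = e^(−3.26)·3.26^6/6! = 0.063999
  p_2 = e^(−4.23)·4.23^6/6! = 0.115783
Prior × likelihood for each component:
  π_1·p_1 = 0.80 × 0.063999 = 0.0511992
  π_2·p_2 = 0.20 × 0.115783 = 0.0231566
Denominator: 0.0511992 + 0.0231566 = 0.0743557
So the posterior for Mode 1 is 0.0511992 / 0.0743557 ≈ 0.689.

0.689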